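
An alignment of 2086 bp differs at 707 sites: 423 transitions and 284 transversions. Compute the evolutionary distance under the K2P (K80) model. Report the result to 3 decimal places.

0.470

P = 423/2086 ≈ 0.20278 and Q = 284/2086 ≈ 0.136146.
Under the Kimura two-parameter model, d = −½ ln(1 − 2P − Q) − ¼ ln(1 − 2Q).
1 − 2P − Q = 0.458294, giving −½ ln(0.458294) = 0.390122.
1 − 2Q = 0.727708, giving −¼ ln(0.727708) = 0.079464.
d = 0.390122 + 0.079464 = 0.469586.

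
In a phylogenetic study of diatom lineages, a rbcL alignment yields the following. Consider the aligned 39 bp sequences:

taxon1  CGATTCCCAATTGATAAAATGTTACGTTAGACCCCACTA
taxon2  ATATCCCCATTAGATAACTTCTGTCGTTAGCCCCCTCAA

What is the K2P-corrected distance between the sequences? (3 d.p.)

Of 39 sites, 1 differences are transitions and 12 are transversions, so P = 1/39 ≈ 0.025641 and Q = 12/39 ≈ 0.307692.
Under the Kimura two-parameter model, d = −½ ln(1 − 2P − Q) − ¼ ln(1 − 2Q).
1 − 2P − Q = 0.641026, giving −½ ln(0.641026) = 0.222343.
1 − 2Q = 0.384616, giving −¼ ln(0.384616) = 0.238877.
d = 0.222343 + 0.238877 = 0.461220.

0.461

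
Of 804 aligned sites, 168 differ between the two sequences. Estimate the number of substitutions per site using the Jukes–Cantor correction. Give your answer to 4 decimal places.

0.2449

p = 168/804 ≈ 0.208955.
d = −(3/4) ln(1 − 4p/3) = −0.75 ln(1 − 0.278607) = −0.75 ln(0.721393)
  = −0.75 × (-0.326571) = 0.244928 substitutions/site.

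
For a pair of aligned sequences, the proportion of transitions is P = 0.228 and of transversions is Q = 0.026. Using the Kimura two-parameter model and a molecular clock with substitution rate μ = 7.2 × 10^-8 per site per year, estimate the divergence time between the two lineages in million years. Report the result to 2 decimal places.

Under the Kimura two-parameter model, d = −½ ln(1 − 2P − Q) − ¼ ln(1 − 2Q).
1 − 2P − Q = 0.518, giving −½ ln(0.518) = 0.328890.
1 − 2Q = 0.948, giving −¼ ln(0.948) = 0.013350.
d = 0.328890 + 0.013350 = 0.342240.
Under a molecular clock d = 2μt, so t = d/(2μ) = 0.342240 / (2 × 7.2 × 10^-8) = 2.38 million years.

2.38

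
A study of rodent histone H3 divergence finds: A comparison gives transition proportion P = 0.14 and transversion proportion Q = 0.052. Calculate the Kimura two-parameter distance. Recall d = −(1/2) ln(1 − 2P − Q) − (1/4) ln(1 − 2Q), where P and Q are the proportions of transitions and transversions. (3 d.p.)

0.229

Under the Kimura two-parameter model, d = −½ ln(1 − 2P − Q) − ¼ ln(1 − 2Q).
1 − 2P − Q = 0.668, giving −½ ln(0.668) = 0.201734.
1 − 2Q = 0.896, giving −¼ ln(0.896) = 0.027454.
d = 0.201734 + 0.027454 = 0.229188.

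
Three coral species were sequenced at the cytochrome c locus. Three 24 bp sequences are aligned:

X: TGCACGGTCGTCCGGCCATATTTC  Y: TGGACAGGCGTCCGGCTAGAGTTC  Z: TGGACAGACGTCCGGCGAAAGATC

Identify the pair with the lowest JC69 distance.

X–Y: 6/24 differ, p = 0.250, d = 0.304.
X–Z: 7/24 differ, p = 0.292, d = 0.369.
Y–Z: 4/24 differ, p = 0.167, d = 0.188.
The smallest distance is between Y and Z.

Y and Z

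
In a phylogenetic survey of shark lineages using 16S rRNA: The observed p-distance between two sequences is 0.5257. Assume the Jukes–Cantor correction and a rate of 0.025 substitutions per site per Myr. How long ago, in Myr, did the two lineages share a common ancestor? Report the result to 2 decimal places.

18.11

d = −(3/4) ln(1 − 4p/3) = −0.75 ln(1 − 0.700933) = −0.75 ln(0.299067)
  = −0.75 × (-1.207088) = 0.905316 substitutions/site.
Under a molecular clock d = 2μt, so t = d/(2μ) = 0.905316 / (2 × 0.025) = 18.11 Myr.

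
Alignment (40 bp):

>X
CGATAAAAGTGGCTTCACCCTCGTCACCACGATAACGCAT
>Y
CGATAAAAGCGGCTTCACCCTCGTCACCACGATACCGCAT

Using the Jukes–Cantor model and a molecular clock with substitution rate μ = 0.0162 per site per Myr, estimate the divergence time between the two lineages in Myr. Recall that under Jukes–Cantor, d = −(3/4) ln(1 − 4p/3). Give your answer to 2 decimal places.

The sequences differ at 2 of 40 sites (10, 35), so p = 2/40 = 0.05.
d = −(3/4) ln(1 − 4p/3) = −0.75 ln(1 − 0.066667) = −0.75 ln(0.933333)
  = −0.75 × (-0.068993) = 0.051745 substitutions/site.
Under a molecular clock d = 2μt, so t = d/(2μ) = 0.051745 / (2 × 0.0162) = 1.60 Myr.

1.60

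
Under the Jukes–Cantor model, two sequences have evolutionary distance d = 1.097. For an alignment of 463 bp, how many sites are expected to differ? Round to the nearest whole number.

Invert JC69: p = (3/4)(1 − e^(−4d/3)) = 0.75 × (1 − e^(-1.462667)) = 0.75 × (1 − 0.231618) = 0.576287.
Expected differing sites = pL ≈ 0.576287 × 463 = 266.820881 ≈ 267.

267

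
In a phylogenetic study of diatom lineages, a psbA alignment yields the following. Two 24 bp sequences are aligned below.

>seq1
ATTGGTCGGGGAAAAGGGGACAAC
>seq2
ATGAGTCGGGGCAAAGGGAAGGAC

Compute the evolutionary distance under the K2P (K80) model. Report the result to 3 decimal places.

0.307

Of 24 sites, 3 differences are transitions and 3 are transversions, so P = 3/24 = 0.125 and Q = 3/24 = 0.125.
Under the Kimura two-parameter model, d = −½ ln(1 − 2P − Q) − ¼ ln(1 − 2Q).
1 − 2P − Q = 0.625, giving −½ ln(0.625) = 0.235002.
1 − 2Q = 0.75, giving −¼ ln(0.75) = 0.071921.
d = 0.235002 + 0.071921 = 0.306923.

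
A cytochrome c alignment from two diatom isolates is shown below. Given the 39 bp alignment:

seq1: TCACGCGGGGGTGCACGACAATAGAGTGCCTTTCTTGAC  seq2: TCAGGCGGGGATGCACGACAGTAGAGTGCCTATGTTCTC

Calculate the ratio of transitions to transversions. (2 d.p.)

0.40

Transitions are A↔G and C↔T; transversions are all other mismatches.
Transitions: 2. Transversions: 5.
R = 2/5 = 0.40.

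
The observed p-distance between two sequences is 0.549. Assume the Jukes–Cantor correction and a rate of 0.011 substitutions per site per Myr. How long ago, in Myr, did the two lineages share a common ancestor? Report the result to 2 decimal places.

44.89

d = −(3/4) ln(1 − 4p/3) = −0.75 ln(1 − 0.732) = −0.75 ln(0.268)
  = −0.75 × (-1.316768) = 0.987576 substitutions/site.
Under a molecular clock d = 2μt, so t = d/(2μ) = 0.987576 / (2 × 0.011) = 44.89 Myr.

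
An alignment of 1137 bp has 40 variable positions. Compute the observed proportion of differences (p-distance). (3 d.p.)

p = 40/1137 = 0.035180… ≈ 0.035 (to 3 d.p.).

0.035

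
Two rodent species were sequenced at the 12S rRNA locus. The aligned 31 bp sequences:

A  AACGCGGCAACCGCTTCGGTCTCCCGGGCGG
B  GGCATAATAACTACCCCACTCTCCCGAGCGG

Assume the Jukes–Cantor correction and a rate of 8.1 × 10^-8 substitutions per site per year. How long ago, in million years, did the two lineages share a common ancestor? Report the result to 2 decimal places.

4.27

The sequences differ at 14 of 31 sites, so p = 14/31 ≈ 0.451613.
d = −(3/4) ln(1 − 4p/3) = −0.75 ln(1 − 0.602151) = −0.75 ln(0.397849)
  = −0.75 × (-0.921683) = 0.691262 substitutions/site.
Under a molecular clock d = 2μt, so t = d/(2μ) = 0.691262 / (2 × 8.1 × 10^-8) = 4.27 million years.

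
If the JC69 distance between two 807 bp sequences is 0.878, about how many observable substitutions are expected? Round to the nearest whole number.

Invert JC69: p = (3/4)(1 − e^(−4d/3)) = 0.75 × (1 − e^(-1.170667)) = 0.75 × (1 − 0.310160) = 0.517380.
Expected differing sites = pL ≈ 0.517380 × 807 = 417.52566 ≈ 418.

418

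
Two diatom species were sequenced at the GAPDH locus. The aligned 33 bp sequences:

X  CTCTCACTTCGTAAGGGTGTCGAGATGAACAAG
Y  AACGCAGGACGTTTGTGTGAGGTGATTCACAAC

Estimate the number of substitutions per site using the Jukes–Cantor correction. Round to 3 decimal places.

0.699

The sequences differ at 15 of 33 sites, so p = 15/33 ≈ 0.454545.
d = −(3/4) ln(1 − 4p/3) = −0.75 ln(1 − 0.60606) = −0.75 ln(0.39394)
  = −0.75 × (-0.931557) = 0.698668 substitutions/site.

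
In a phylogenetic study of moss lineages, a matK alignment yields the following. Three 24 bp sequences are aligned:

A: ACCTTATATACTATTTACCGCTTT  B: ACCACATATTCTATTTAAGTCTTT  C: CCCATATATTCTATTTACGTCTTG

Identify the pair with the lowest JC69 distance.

B and C

A–B: 6/24 differ, p = 0.250, d = 0.304.
A–C: 6/24 differ, p = 0.250, d = 0.304.
B–C: 4/24 differ, p = 0.167, d = 0.188.
The smallest distance is between B and C.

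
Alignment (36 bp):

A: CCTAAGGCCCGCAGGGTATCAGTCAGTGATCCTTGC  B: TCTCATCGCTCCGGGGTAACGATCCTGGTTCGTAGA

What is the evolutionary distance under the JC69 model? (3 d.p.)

The sequences differ at 18 of 36 sites, so p = 18/36 = 0.5.
d = −(3/4) ln(1 − 4p/3) = −0.75 ln(1 − 0.666667) = −0.75 ln(0.333333)
  = −0.75 × (-1.098613) = 0.823960 substitutions/site.

0.824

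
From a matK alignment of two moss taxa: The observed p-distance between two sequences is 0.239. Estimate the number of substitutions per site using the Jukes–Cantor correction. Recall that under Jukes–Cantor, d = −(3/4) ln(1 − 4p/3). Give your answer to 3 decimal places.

d = −(3/4) ln(1 − 4p/3) = −0.75 ln(1 − 0.318667) = −0.75 ln(0.681333)
  = −0.75 × (-0.383704) = 0.287778 substitutions/site.

0.288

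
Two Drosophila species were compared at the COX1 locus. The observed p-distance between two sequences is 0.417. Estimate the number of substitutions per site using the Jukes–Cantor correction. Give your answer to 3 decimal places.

0.609

d = −(3/4) ln(1 − 4p/3) = −0.75 ln(1 − 0.556) = −0.75 ln(0.444)
  = −0.75 × (-0.811931) = 0.608948 substitutions/site.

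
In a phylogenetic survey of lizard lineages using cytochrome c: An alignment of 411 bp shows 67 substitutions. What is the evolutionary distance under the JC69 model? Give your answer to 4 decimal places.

p = 67/411 ≈ 0.163017.
d = −(3/4) ln(1 − 4p/3) = −0.75 ln(1 − 0.217356) = −0.75 ln(0.782644)
  = −0.75 × (-0.245077) = 0.183808 substitutions/site.

0.1838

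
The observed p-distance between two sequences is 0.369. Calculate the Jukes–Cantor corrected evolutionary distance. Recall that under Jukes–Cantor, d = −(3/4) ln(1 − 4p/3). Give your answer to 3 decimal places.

d = −(3/4) ln(1 − 4p/3) = −0.75 ln(1 − 0.492) = −0.75 ln(0.508)
  = −0.75 × (-0.677274) = 0.507956 substitutions/site.

0.508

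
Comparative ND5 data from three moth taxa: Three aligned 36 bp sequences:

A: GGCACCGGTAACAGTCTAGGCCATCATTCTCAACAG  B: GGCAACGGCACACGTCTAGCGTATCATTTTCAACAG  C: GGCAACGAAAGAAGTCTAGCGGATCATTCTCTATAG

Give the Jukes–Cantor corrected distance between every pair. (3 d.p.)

A–B: 9/36 sites differ → p = 0.25, d = −0.75 ln(1 − 0.333333) = 0.304098 ≈ 0.304.
A–C: 10/36 sites differ → p ≈ 0.277778, d = −0.75 ln(1 − 0.370371) = 0.346968 ≈ 0.347.
B–C: 8/36 sites differ → p ≈ 0.222222, d = −0.75 ln(1 − 0.296296) = 0.263548 ≈ 0.264.

d(A,B) = 0.304, d(A,C) = 0.347, d(B,C) = 0.264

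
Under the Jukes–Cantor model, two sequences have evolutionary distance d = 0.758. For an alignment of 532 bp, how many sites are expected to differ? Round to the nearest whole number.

254

Invert JC69: p = (3/4)(1 − e^(−4d/3)) = 0.75 × (1 − e^(-1.010667)) = 0.75 × (1 − 0.363976) = 0.477018.
Expected differing sites = pL ≈ 0.477018 × 532 = 253.773576 ≈ 254.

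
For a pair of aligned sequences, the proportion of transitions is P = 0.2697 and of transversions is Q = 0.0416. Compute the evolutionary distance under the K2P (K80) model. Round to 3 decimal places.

Under the Kimura two-parameter model, d = −½ ln(1 − 2P − Q) − ¼ ln(1 − 2Q).
1 − 2P − Q = 0.419, giving −½ ln(0.419) = 0.434942.
1 − 2Q = 0.9168, giving −¼ ln(0.9168) = 0.021716.
d = 0.434942 + 0.021716 = 0.456658.

0.457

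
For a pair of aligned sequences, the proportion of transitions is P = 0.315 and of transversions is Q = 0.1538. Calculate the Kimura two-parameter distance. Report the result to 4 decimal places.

Under the Kimura two-parameter model, d = −½ ln(1 − 2P − Q) − ¼ ln(1 − 2Q).
1 − 2P − Q = 0.2162, giving −½ ln(0.2162) = 0.765776.
1 − 2Q = 0.6924, giving −¼ ln(0.6924) = 0.091898.
d = 0.765776 + 0.091898 = 0.857674.

0.8577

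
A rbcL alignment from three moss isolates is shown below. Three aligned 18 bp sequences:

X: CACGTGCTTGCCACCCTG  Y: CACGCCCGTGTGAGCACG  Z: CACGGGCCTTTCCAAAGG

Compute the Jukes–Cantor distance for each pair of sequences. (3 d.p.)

X–Y: 8/18 sites differ → p ≈ 0.444444, d = −0.75 ln(1 − 0.592592) = 0.673455 ≈ 0.673.
X–Z: 9/18 sites differ → p = 0.5, d = −0.75 ln(1 − 0.666667) = 0.823960 ≈ 0.824.
Y–Z: 9/18 sites differ → p = 0.5, d = −0.75 ln(1 − 0.666667) = 0.823960 ≈ 0.824.

d(X,Y) = 0.673, d(X,Z) = 0.824, d(Y,Z) = 0.824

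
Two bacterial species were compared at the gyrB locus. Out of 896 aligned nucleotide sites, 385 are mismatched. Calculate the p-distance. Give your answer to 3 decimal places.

0.430

p = 385/896 = 0.429687… ≈ 0.430 (to 3 d.p.).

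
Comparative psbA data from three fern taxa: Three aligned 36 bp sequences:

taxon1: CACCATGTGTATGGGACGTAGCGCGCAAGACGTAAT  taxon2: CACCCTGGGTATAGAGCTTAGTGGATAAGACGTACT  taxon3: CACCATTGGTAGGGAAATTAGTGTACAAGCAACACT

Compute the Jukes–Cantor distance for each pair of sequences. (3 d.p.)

d(taxon1,taxon2) = 0.392, d(taxon1,taxon3) = 0.548, d(taxon2,taxon3) = 0.441

taxon1–taxon2: 11/36 sites differ → p ≈ 0.305556, d = −0.75 ln(1 − 0.407408) = 0.392437 ≈ 0.392.
taxon1–taxon3: 14/36 sites differ → p ≈ 0.388889, d = −0.75 ln(1 − 0.518519) = 0.548166 ≈ 0.548.
taxon2–taxon3: 12/36 sites differ → p ≈ 0.333333, d = −0.75 ln(1 − 0.444444) = 0.440839 ≈ 0.441.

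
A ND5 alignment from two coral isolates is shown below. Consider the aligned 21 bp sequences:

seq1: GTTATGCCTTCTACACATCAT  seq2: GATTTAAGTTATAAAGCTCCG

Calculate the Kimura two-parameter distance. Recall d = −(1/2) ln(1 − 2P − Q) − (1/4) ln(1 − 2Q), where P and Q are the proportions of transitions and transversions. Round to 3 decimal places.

Of 21 sites, 1 differences are transitions and 10 are transversions, so P = 1/21 ≈ 0.047619 and Q = 10/21 ≈ 0.47619.
Under the Kimura two-parameter model, d = −½ ln(1 − 2P − Q) − ¼ ln(1 − 2Q).
1 − 2P − Q = 0.428572, giving −½ ln(0.428572) = 0.423648.
1 − 2Q = 0.04762, giving −¼ ln(0.04762) = 0.761126.
d = 0.423648 + 0.761126 = 1.184774.

1.185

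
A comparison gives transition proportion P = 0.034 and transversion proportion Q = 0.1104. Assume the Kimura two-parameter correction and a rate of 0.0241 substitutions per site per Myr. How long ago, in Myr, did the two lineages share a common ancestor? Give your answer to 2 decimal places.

3.33

Under the Kimura two-parameter model, d = −½ ln(1 − 2P − Q) − ¼ ln(1 − 2Q).
1 − 2P − Q = 0.8216, giving −½ ln(0.8216) = 0.098251.
1 − 2Q = 0.7792, giving −¼ ln(0.7792) = 0.062372.
d = 0.098251 + 0.062372 = 0.160623.
Under a molecular clock d = 2μt, so t = d/(2μ) = 0.160623 / (2 × 0.0241) = 3.33 Myr.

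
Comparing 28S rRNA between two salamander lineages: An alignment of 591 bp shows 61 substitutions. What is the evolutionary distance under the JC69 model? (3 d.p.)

0.111

p = 61/591 ≈ 0.103215.
d = −(3/4) ln(1 − 4p/3) = −0.75 ln(1 − 0.13762) = −0.75 ln(0.86238)
  = −0.75 × (-0.148059) = 0.111044 substitutions/site.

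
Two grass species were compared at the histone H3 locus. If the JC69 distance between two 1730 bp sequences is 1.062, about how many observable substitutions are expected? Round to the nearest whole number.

983

Invert JC69: p = (3/4)(1 − e^(−4d/3)) = 0.75 × (1 − e^(-1.416)) = 0.75 × (1 − 0.242683) = 0.567988.
Expected differing sites = pL ≈ 0.567988 × 1730 = 982.61924 ≈ 983.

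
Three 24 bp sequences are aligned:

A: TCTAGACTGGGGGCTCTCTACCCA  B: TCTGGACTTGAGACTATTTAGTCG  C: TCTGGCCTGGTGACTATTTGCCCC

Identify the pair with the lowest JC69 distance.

A–B: 9/24 differ, p = 0.375, d = 0.520.
A–C: 8/24 differ, p = 0.333, d = 0.441.
B–C: 7/24 differ, p = 0.292, d = 0.369.
The smallest distance is between B and C.

B and C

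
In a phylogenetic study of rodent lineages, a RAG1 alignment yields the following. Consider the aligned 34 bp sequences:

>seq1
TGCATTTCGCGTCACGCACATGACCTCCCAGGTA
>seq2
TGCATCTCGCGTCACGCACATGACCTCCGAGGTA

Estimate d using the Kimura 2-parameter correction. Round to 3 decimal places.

0.061

Of 34 sites, 1 differences are transitions and 1 are transversions, so P = 1/34 ≈ 0.029412 and Q = 1/34 ≈ 0.029412.
Under the Kimura two-parameter model, d = −½ ln(1 − 2P − Q) − ¼ ln(1 − 2Q).
1 − 2P − Q = 0.911764, giving −½ ln(0.911764) = 0.046187.
1 − 2Q = 0.941176, giving −¼ ln(0.941176) = 0.015156.
d = 0.046187 + 0.015156 = 0.061343.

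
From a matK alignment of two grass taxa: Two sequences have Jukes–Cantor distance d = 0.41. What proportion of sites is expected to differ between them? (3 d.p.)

p = (3/4)(1 − e^(−4d/3)) = 0.75 × (1 − e^(-0.546667)) = 0.75 × (1 − 0.578876) = 0.315843.

0.316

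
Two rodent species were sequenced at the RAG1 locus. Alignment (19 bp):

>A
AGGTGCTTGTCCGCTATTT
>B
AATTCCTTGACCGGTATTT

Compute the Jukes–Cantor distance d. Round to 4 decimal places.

The sequences differ at 5 of 19 sites (2, 3, 5, 10, 14), so p = 5/19 ≈ 0.263158.
d = −(3/4) ln(1 − 4p/3) = −0.75 ln(1 − 0.350877) = −0.75 ln(0.649123)
  = −0.75 × (-0.432133) = 0.324100 substitutions/site.

0.3241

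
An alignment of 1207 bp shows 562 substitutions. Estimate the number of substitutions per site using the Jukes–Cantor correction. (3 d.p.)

p = 562/1207 ≈ 0.465617.
d = −(3/4) ln(1 − 4p/3) = −0.75 ln(1 − 0.620823) = −0.75 ln(0.379177)
  = −0.75 × (-0.969752) = 0.727314 substitutions/site.

0.727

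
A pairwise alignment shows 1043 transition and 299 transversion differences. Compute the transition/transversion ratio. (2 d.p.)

R = 1043/299 = 3.488294… ≈ 3.49 (to 2 d.p.).

3.49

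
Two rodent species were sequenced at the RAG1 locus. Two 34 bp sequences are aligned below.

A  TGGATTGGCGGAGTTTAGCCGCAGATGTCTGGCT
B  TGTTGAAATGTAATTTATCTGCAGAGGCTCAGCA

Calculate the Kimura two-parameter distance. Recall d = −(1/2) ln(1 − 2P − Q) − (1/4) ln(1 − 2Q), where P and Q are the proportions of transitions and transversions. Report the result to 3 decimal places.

0.882

Of 34 sites, 9 differences are transitions and 8 are transversions, so P = 9/34 ≈ 0.264706 and Q = 8/34 ≈ 0.235294.
Under the Kimura two-parameter model, d = −½ ln(1 − 2P − Q) − ¼ ln(1 − 2Q).
1 − 2P − Q = 0.235294, giving −½ ln(0.235294) = 0.723460.
1 − 2Q = 0.529412, giving −¼ ln(0.529412) = 0.158997.
d = 0.723460 + 0.158997 = 0.882457.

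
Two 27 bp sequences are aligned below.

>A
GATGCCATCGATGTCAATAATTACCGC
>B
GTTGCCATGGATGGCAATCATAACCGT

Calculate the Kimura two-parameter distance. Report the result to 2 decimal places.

0.27

Of 27 sites, 1 differences are transitions and 5 are transversions, so P = 1/27 ≈ 0.037037 and Q = 5/27 ≈ 0.185185.
Under the Kimura two-parameter model, d = −½ ln(1 − 2P − Q) − ¼ ln(1 − 2Q).
1 − 2P − Q = 0.740741, giving −½ ln(0.740741) = 0.150052.
1 − 2Q = 0.62963, giving −¼ ln(0.62963) = 0.115656.
d = 0.150052 + 0.115656 = 0.265708.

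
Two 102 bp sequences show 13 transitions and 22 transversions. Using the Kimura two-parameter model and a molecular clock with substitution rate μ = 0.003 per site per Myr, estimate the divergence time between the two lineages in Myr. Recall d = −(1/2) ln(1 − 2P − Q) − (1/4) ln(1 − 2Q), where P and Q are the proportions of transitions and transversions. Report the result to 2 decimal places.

P = 13/102 ≈ 0.127451 and Q = 22/102 ≈ 0.215686.
Under the Kimura two-parameter model, d = −½ ln(1 − 2P − Q) − ¼ ln(1 − 2Q).
1 − 2P − Q = 0.529412, giving −½ ln(0.529412) = 0.317994.
1 − 2Q = 0.568628, giving −¼ ln(0.568628) = 0.141132.
d = 0.317994 + 0.141132 = 0.459126.
Under a molecular clock d = 2μt, so t = d/(2μ) = 0.459126 / (2 × 0.003) = 76.52 Myr.

76.52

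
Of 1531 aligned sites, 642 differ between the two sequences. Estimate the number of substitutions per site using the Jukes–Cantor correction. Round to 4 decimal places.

0.6142

p = 642/1531 ≈ 0.419334.
d = −(3/4) ln(1 − 4p/3) = −0.75 ln(1 − 0.559112) = −0.75 ln(0.440888)
  = −0.75 × (-0.818964) = 0.614223 substitutions/site.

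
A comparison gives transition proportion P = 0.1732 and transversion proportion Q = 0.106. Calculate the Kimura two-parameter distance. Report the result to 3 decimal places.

0.361

Under the Kimura two-parameter model, d = −½ ln(1 − 2P − Q) − ¼ ln(1 − 2Q).
1 − 2P − Q = 0.5476, giving −½ ln(0.5476) = 0.301105.
1 − 2Q = 0.788, giving −¼ ln(0.788) = 0.059564.
d = 0.301105 + 0.059564 = 0.360669.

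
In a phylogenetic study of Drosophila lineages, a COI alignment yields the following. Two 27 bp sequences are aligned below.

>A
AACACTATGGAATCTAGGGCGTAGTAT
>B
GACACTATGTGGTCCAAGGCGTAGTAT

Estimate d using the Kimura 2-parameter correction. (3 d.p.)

Of 27 sites, 5 differences are transitions and 1 are transversions, so P = 5/27 ≈ 0.185185 and Q = 1/27 ≈ 0.037037.
Under the Kimura two-parameter model, d = −½ ln(1 − 2P − Q) − ¼ ln(1 − 2Q).
1 − 2P − Q = 0.592593, giving −½ ln(0.592593) = 0.261624.
1 − 2Q = 0.925926, giving −¼ ln(0.925926) = 0.019240.
d = 0.261624 + 0.019240 = 0.280864.

0.281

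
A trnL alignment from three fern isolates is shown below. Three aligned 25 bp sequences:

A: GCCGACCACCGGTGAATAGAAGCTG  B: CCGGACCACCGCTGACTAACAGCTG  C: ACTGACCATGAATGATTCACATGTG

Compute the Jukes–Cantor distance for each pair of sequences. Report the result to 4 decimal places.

d(A,B) = 0.2892, d(A,C) = 0.7662, d(B,C) = 0.5716

A–B: 6/25 sites differ → p = 0.24, d = −0.75 ln(1 − 0.32) = 0.289247 ≈ 0.2892.
A–C: 12/25 sites differ → p = 0.48, d = −0.75 ln(1 − 0.64) = 0.766238 ≈ 0.7662.
B–C: 10/25 sites differ → p = 0.4, d = −0.75 ln(1 − 0.533333) = 0.571605 ≈ 0.5716.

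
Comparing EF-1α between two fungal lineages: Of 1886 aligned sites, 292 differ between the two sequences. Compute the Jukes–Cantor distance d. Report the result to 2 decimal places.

p = 292/1886 ≈ 0.154825.
d = −(3/4) ln(1 − 4p/3) = −0.75 ln(1 − 0.206433) = −0.75 ln(0.793567)
  = −0.75 × (-0.231217) = 0.173413 substitutions/site.

0.17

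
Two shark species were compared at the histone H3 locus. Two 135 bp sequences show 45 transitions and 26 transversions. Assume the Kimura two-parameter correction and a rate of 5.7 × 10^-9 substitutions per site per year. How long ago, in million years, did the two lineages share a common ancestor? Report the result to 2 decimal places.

96.67

P = 45/135 ≈ 0.333333 and Q = 26/135 ≈ 0.192593.
Under the Kimura two-parameter model, d = −½ ln(1 − 2P − Q) − ¼ ln(1 − 2Q).
1 − 2P − Q = 0.140741, giving −½ ln(0.140741) = 0.980417.
1 − 2Q = 0.614814, giving −¼ ln(0.614814) = 0.121609.
d = 0.980417 + 0.121609 = 1.102026.
Under a molecular clock d = 2μt, so t = d/(2μ) = 1.102026 / (2 × 5.7 × 10^-9) = 96.67 million years.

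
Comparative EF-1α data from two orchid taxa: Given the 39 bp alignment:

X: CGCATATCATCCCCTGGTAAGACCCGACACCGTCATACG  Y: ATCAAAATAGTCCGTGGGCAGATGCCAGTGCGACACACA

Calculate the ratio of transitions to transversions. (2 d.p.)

Transitions are A↔G and C↔T; transversions are all other mismatches.
Transitions: 5. Transversions: 14.
R = 5/14 = 0.357142… ≈ 0.36 (to 2 d.p.).

0.36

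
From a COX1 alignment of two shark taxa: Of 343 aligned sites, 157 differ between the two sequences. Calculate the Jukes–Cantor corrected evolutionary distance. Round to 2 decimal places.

0.71

p = 157/343 ≈ 0.457726.
d = −(3/4) ln(1 − 4p/3) = −0.75 ln(1 − 0.610301) = −0.75 ln(0.389699)
  = −0.75 × (-0.942381) = 0.706786 substitutions/site.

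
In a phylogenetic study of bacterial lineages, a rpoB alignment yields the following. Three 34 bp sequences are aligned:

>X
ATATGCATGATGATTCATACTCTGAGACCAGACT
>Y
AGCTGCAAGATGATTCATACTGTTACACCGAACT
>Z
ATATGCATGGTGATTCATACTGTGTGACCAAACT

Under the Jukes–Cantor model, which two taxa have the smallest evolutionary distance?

X–Y: 8/34 differ, p = 0.235, d = 0.282.
X–Z: 4/34 differ, p = 0.118, d = 0.128.
Y–Z: 8/34 differ, p = 0.235, d = 0.282.
The smallest distance is between X and Z.

X and Z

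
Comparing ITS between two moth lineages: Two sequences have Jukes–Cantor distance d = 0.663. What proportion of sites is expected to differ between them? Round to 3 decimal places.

0.440

p = (3/4)(1 − e^(−4d/3)) = 0.75 × (1 − e^(-0.884)) = 0.75 × (1 − 0.413127) = 0.440155.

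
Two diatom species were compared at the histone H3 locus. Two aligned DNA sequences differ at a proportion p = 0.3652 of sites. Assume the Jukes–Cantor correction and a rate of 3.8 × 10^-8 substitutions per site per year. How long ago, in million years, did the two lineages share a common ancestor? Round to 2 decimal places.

6.59

d = −(3/4) ln(1 − 4p/3) = −0.75 ln(1 − 0.486933) = −0.75 ln(0.513067)
  = −0.75 × (-0.667349) = 0.500512 substitutions/site.
Under a molecular clock d = 2μt, so t = d/(2μ) = 0.500512 / (2 × 3.8 × 10^-8) = 6.59 million years.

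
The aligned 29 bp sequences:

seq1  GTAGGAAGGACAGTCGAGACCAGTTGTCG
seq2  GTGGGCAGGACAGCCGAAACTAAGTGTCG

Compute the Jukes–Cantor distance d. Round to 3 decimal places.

0.291

The sequences differ at 7 of 29 sites (3, 6, 14, 18, 21, 23, 24), so p = 7/29 ≈ 0.241379.
d = −(3/4) ln(1 − 4p/3) = −0.75 ln(1 − 0.321839) = −0.75 ln(0.678161)
  = −0.75 × (-0.388371) = 0.291278 substitutions/site.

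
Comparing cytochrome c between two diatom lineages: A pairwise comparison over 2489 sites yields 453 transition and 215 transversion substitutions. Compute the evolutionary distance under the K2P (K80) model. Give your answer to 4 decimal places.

P = 453/2489 ≈ 0.182001 and Q = 215/2489 ≈ 0.08638.
Under the Kimura two-parameter model, d = −½ ln(1 − 2P − Q) − ¼ ln(1 − 2Q).
1 − 2P − Q = 0.549618, giving −½ ln(0.549618) = 0.299266.
1 − 2Q = 0.82724, giving −¼ ln(0.82724) = 0.047415.
d = 0.299266 + 0.047415 = 0.346681.

0.3467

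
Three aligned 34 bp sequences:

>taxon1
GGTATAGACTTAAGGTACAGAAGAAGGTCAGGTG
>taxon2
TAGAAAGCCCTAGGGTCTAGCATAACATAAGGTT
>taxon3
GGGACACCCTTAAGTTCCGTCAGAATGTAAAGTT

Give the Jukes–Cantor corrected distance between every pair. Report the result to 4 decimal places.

d(taxon1,taxon2) = 0.6655, d(taxon1,taxon3) = 0.5347, d(taxon2,taxon3) = 0.5972

taxon1–taxon2: 15/34 sites differ → p ≈ 0.441176, d = −0.75 ln(1 − 0.588235) = 0.665477 ≈ 0.6655.
taxon1–taxon3: 13/34 sites differ → p ≈ 0.382353, d = −0.75 ln(1 − 0.509804) = 0.534712 ≈ 0.5347.
taxon2–taxon3: 14/34 sites differ → p ≈ 0.411765, d = −0.75 ln(1 − 0.54902) = 0.597249 ≈ 0.5972.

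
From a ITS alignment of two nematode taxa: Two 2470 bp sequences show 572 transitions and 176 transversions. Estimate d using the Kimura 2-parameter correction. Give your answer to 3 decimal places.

0.421

P = 572/2470 ≈ 0.231579 and Q = 176/2470 ≈ 0.071255.
Under the Kimura two-parameter model, d = −½ ln(1 − 2P − Q) − ¼ ln(1 − 2Q).
1 − 2P − Q = 0.465587, giving −½ ln(0.465587) = 0.382228.
1 − 2Q = 0.85749, giving −¼ ln(0.85749) = 0.038436.
d = 0.382228 + 0.038436 = 0.420664.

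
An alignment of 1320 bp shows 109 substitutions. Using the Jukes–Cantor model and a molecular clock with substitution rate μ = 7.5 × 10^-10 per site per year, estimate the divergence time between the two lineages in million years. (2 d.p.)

58.32

p = 109/1320 ≈ 0.082576.
d = −(3/4) ln(1 − 4p/3) = −0.75 ln(1 − 0.110101) = −0.75 ln(0.889899)
  = −0.75 × (-0.116647) = 0.087485 substitutions/site.
Under a molecular clock d = 2μt, so t = d/(2μ) = 0.087485 / (2 × 7.5 × 10^-10) = 58.32 million years.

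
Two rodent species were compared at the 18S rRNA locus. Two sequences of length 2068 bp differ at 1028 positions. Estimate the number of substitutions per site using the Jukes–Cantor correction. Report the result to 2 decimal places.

0.82

p = 1028/2068 ≈ 0.497099.
d = −(3/4) ln(1 − 4p/3) = −0.75 ln(1 − 0.662799) = −0.75 ln(0.337201)
  = −0.75 × (-1.087076) = 0.815307 substitutions/site.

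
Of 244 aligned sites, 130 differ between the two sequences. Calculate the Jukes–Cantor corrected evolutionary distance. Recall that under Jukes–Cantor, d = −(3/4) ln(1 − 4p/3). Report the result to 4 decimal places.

p = 130/244 ≈ 0.532787.
d = −(3/4) ln(1 − 4p/3) = −0.75 ln(1 − 0.710383) = −0.75 ln(0.289617)
  = −0.75 × (-1.239196) = 0.929397 substitutions/site.

0.9294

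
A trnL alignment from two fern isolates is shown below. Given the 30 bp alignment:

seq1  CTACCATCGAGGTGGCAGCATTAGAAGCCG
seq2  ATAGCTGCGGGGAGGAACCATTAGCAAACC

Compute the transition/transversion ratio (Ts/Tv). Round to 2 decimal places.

Transitions are A↔G and C↔T; transversions are all other mismatches.
Transitions: 2. Transversions: 10.
R = 2/10 = 0.20.

0.20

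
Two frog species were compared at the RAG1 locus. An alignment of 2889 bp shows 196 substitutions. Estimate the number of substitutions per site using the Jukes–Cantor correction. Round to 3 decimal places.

p = 196/2889 ≈ 0.067844.
d = −(3/4) ln(1 − 4p/3) = −0.75 ln(1 − 0.090459) = −0.75 ln(0.909541)
  = −0.75 × (-0.094815) = 0.071111 substitutions/site.

0.071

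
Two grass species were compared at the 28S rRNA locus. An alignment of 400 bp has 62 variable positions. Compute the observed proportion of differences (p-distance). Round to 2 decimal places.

p = 62/400 = 0.155 ≈ 0.16 (to 2 d.p.).

0.16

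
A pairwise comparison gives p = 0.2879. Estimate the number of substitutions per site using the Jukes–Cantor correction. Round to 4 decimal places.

0.3632

d = −(3/4) ln(1 − 4p/3) = −0.75 ln(1 − 0.383867) = −0.75 ln(0.616133)
  = −0.75 × (-0.484292) = 0.363219 substitutions/site.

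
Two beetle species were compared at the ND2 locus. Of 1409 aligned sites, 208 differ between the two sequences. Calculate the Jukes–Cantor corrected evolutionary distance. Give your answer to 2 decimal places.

p = 208/1409 ≈ 0.147622.
d = −(3/4) ln(1 − 4p/3) = −0.75 ln(1 − 0.196829) = −0.75 ln(0.803171)
  = −0.75 × (-0.219188) = 0.164391 substitutions/site.

0.16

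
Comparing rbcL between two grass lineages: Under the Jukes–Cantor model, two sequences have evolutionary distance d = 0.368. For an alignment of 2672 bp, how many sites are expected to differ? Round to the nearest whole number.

777

Invert JC69: p = (3/4)(1 − e^(−4d/3)) = 0.75 × (1 − e^(-0.490667)) = 0.75 × (1 − 0.612218) = 0.290837.
Expected differing sites = pL ≈ 0.290837 × 2672 = 777.116464 ≈ 777.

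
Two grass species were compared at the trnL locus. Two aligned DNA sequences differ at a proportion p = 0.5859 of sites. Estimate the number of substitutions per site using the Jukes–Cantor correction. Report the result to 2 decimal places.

d = −(3/4) ln(1 − 4p/3) = −0.75 ln(1 − 0.7812) = −0.75 ln(0.2188)
  = −0.75 × (-1.519597) = 1.139698 substitutions/site.

1.14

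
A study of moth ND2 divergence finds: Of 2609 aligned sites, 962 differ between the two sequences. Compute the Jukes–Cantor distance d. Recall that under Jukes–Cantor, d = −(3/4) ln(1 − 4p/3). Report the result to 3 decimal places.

0.507

p = 962/2609 ≈ 0.368724.
d = −(3/4) ln(1 − 4p/3) = −0.75 ln(1 − 0.491632) = −0.75 ln(0.508368)
  = −0.75 × (-0.676550) = 0.507413 substitutions/site.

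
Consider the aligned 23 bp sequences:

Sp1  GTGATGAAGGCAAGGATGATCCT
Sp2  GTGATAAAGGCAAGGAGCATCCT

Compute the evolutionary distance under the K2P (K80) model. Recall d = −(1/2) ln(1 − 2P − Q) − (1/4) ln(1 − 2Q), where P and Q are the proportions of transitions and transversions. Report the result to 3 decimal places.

Of 23 sites, 1 differences are transitions and 2 are transversions, so P = 1/23 ≈ 0.043478 and Q = 2/23 ≈ 0.086957.
Under the Kimura two-parameter model, d = −½ ln(1 − 2P − Q) − ¼ ln(1 − 2Q).
1 − 2P − Q = 0.826087, giving −½ ln(0.826087) = 0.095528.
1 − 2Q = 0.826086, giving −¼ ln(0.826086) = 0.047764.
d = 0.095528 + 0.047764 = 0.143292.

0.143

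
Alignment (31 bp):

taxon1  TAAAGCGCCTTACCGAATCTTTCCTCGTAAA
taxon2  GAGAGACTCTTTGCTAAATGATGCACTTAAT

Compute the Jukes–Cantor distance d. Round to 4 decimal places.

0.8740

The sequences differ at 16 of 31 sites, so p = 16/31 ≈ 0.516129.
d = −(3/4) ln(1 − 4p/3) = −0.75 ln(1 − 0.688172) = −0.75 ln(0.311828)
  = −0.75 × (-1.165304) = 0.873978 substitutions/site.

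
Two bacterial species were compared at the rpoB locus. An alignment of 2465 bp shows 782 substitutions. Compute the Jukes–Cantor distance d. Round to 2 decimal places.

0.41

p = 782/2465 ≈ 0.317241.
d = −(3/4) ln(1 − 4p/3) = −0.75 ln(1 − 0.422988) = −0.75 ln(0.577012)
  = −0.75 × (-0.549892) = 0.412419 substitutions/site.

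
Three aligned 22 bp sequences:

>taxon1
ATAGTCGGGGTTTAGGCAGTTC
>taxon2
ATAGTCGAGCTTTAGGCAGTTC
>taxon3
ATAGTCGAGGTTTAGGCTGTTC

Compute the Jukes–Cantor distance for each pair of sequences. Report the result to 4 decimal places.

d(taxon1,taxon2) = 0.0969, d(taxon1,taxon3) = 0.0969, d(taxon2,taxon3) = 0.0969

taxon1–taxon2: 2/22 sites differ → p ≈ 0.090909, d = −0.75 ln(1 − 0.121212) = 0.096909 ≈ 0.0969.
taxon1–taxon3: 2/22 sites differ → p ≈ 0.090909, d = −0.75 ln(1 − 0.121212) = 0.096909 ≈ 0.0969.
taxon2–taxon3: 2/22 sites differ → p ≈ 0.090909, d = −0.75 ln(1 − 0.121212) = 0.096909 ≈ 0.0969.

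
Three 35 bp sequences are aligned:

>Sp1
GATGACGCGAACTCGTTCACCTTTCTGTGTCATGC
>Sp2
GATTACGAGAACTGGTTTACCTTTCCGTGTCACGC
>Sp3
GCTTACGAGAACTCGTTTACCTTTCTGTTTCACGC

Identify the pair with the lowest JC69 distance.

Sp2 and Sp3

Sp1–Sp2: 6/35 differ, p = 0.171, d = 0.195.
Sp1–Sp3: 6/35 differ, p = 0.171, d = 0.195.
Sp2–Sp3: 4/35 differ, p = 0.114, d = 0.124.
The smallest distance is between Sp2 and Sp3.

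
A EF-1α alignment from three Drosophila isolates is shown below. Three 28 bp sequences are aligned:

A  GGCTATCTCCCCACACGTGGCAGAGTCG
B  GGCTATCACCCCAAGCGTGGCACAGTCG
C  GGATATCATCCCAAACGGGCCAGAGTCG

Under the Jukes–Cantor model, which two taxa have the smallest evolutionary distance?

A–B: 4/28 differ, p = 0.143, d = 0.158.
A–C: 6/28 differ, p = 0.214, d = 0.252.
B–C: 6/28 differ, p = 0.214, d = 0.252.
The smallest distance is between A and B.

A and B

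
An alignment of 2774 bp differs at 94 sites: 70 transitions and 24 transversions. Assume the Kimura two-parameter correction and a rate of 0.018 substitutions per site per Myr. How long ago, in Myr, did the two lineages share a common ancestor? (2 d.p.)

P = 70/2774 ≈ 0.025234 and Q = 24/2774 ≈ 0.008652.
Under the Kimura two-parameter model, d = −½ ln(1 − 2P − Q) − ¼ ln(1 − 2Q).
1 − 2P − Q = 0.94088, giving −½ ln(0.94088) = 0.030470.
1 − 2Q = 0.982696, giving −¼ ln(0.982696) = 0.004364.
d = 0.030470 + 0.004364 = 0.034834.
Under a molecular clock d = 2μt, so t = d/(2μ) = 0.034834 / (2 × 0.018) = 0.97 Myr.

0.97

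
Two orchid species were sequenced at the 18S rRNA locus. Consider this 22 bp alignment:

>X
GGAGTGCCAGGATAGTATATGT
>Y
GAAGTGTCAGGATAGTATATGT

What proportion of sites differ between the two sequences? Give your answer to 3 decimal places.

The sequences differ at 2 of 22 positions (sites 2, 7).
p = 2/22 = 0.090909… ≈ 0.091 (to 3 d.p.).

0.091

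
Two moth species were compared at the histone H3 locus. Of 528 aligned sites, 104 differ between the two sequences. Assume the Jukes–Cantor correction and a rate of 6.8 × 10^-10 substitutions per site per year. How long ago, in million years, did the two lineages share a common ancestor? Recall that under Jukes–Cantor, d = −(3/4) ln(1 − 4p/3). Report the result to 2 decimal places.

p = 104/528 ≈ 0.19697.
d = −(3/4) ln(1 − 4p/3) = −0.75 ln(1 − 0.262627) = −0.75 ln(0.737373)
  = −0.75 × (-0.304661) = 0.228496 substitutions/site.
Under a molecular clock d = 2μt, so t = d/(2μ) = 0.228496 / (2 × 6.8 × 10^-10) = 168.01 million years.

168.01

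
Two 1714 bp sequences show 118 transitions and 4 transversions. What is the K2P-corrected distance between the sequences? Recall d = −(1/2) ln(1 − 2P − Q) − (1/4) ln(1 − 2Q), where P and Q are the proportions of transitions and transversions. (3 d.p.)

0.077

P = 118/1714 ≈ 0.068845 and Q = 4/1714 ≈ 0.002334.
Under the Kimura two-parameter model, d = −½ ln(1 − 2P − Q) − ¼ ln(1 − 2Q).
1 − 2P − Q = 0.859976, giving −½ ln(0.859976) = 0.075425.
1 − 2Q = 0.995332, giving −¼ ln(0.995332) = 0.001170.
d = 0.075425 + 0.001170 = 0.076595.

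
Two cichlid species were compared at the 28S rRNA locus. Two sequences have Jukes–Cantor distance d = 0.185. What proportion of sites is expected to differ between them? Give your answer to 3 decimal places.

p = (3/4)(1 − e^(−4d/3)) = 0.75 × (1 − e^(-0.246667)) = 0.75 × (1 − 0.781401) = 0.163949.

0.164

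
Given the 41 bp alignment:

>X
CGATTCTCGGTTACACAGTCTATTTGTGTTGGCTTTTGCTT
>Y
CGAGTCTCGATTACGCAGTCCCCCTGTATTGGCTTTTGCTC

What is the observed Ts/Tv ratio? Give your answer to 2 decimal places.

3.50

Transitions are A↔G and C↔T; transversions are all other mismatches.
Transitions: 7. Transversions: 2.
R = 7/2 = 3.50.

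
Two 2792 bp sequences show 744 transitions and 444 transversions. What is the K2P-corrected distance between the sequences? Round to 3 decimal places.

P = 744/2792 ≈ 0.266476 and Q = 444/2792 ≈ 0.159026.
Under the Kimura two-parameter model, d = −½ ln(1 − 2P − Q) − ¼ ln(1 − 2Q).
1 − 2P − Q = 0.308022, giving −½ ln(0.308022) = 0.588792.
1 − 2Q = 0.681948, giving −¼ ln(0.681948) = 0.095700.
d = 0.588792 + 0.095700 = 0.684492.

0.684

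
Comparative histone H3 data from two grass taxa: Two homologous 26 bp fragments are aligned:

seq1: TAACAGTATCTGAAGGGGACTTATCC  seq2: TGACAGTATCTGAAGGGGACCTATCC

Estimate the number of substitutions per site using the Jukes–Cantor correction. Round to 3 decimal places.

0.081

The sequences differ at 2 of 26 sites (2, 21), so p = 2/26 ≈ 0.076923.
d = −(3/4) ln(1 − 4p/3) = −0.75 ln(1 − 0.102564) = −0.75 ln(0.897436)
  = −0.75 × (-0.108213) = 0.081160 substitutions/site.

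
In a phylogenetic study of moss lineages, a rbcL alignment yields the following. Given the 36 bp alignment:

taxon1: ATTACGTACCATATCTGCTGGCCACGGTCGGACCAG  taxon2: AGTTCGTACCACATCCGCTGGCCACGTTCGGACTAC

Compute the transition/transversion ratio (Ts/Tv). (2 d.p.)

0.75

Transitions are A↔G and C↔T; transversions are all other mismatches.
Transitions: 3. Transversions: 4.
R = 3/4 = 0.75.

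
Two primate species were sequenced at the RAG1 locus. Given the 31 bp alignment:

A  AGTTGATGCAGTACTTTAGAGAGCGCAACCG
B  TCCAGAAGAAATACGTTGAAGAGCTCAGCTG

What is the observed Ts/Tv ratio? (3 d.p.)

0.857

Transitions are A↔G and C↔T; transversions are all other mismatches.
Transitions: 6. Transversions: 7.
R = 6/7 = 0.857142… ≈ 0.857 (to 3 d.p.).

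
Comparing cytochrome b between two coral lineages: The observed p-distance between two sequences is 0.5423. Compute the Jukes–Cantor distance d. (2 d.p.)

d = −(3/4) ln(1 − 4p/3) = −0.75 ln(1 − 0.723067) = −0.75 ln(0.276933)
  = −0.75 × (-1.283980) = 0.962985 substitutions/site.

0.96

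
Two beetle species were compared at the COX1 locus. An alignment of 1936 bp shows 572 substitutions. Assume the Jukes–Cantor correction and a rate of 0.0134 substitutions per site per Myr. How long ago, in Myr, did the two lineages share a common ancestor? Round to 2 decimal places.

p = 572/1936 ≈ 0.295455.
d = −(3/4) ln(1 − 4p/3) = −0.75 ln(1 − 0.39394) = −0.75 ln(0.60606)
  = −0.75 × (-0.500776) = 0.375582 substitutions/site.
Under a molecular clock d = 2μt, so t = d/(2μ) = 0.375582 / (2 × 0.0134) = 14.01 Myr.

14.01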